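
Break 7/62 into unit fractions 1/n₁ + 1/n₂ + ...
1/9 + 1/558

Greedy algorithm:
7/62: ceiling(62/7) = 9, use 1/9
1/558: ceiling(558/1) = 558, use 1/558
Result: 7/62 = 1/9 + 1/558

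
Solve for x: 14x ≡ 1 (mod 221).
79

gcd(14, 221) = 1, so the inverse exists.
Extended Euclidean algorithm on (221, 14):
221 = 15 × 14 + 11  ⟹  11 = (1)·221 + (-15)·14
14 = 1 × 11 + 3  ⟹  3 = (-1)·221 + (16)·14
11 = 3 × 3 + 2  ⟹  2 = (4)·221 + (-63)·14
3 = 1 × 2 + 1  ⟹  1 = (-5)·221 + (79)·14
So (79)·14 ≡ 1 (mod 221), i.e. 14^(-1) ≡ 79 (mod 221).
Check: 14 × 79 = 1106 ≡ 1 (mod 221)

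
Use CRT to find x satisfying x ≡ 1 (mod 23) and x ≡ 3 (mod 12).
231

Using Chinese Remainder Theorem:
M = 23 × 12 = 276
M1 = 12, M2 = 23
y1 = 12^(-1) mod 23 = 2
y2 = 23^(-1) mod 12 = 11
x = (1×12×2 + 3×23×11) mod 276 = 231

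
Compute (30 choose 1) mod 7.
2

Using Lucas' theorem:
Write n=30 and k=1 in base 7:
n in base 7: [4, 2]
k in base 7: [0, 1]
C(30,1) mod 7 = ∏ C(n_i, k_i) mod 7
Digit binomials (mod 7): C(4,0) = 1; C(2,1) = 2
Product: 1 × 2 = 2 ≡ 2 (mod 7)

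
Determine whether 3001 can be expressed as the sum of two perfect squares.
20² + 51² (a=20, b=51)

Factorization: 3001 = 3001
By Fermat: n is sum of two squares iff every prime p ≡ 3 (mod 4) appears to even power.
All primes ≡ 3 (mod 4) appear to even power.
Search a = 0, 1, 2, … for 3001 - a² a perfect square: first hit at a = 20: 3001 - 400 = 2601 = 51².
3001 = 20² + 51² = 400 + 2601 ✓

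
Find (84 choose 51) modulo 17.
4

Using Lucas' theorem:
Write n=84 and k=51 in base 17:
n in base 17: [4, 16]
k in base 17: [3, 0]
C(84,51) mod 17 = ∏ C(n_i, k_i) mod 17
Digit binomials (mod 17): C(4,3) = 4; C(16,0) = 1
Product: 4 × 1 = 4 ≡ 4 (mod 17)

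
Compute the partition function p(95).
104651419

p(n) counts ways to write n as a sum of positive integers (order ignored).
Euler's pentagonal recurrence: p(k) = p(k-1) + p(k-2) - p(k-5) - p(k-7) + p(k-12) + p(k-15) - ... (offsets j(3j∓1)/2, signs ++--, p(0)=1, p(<0)=0).
DP table for k = 0..94: p(0)=1, p(1)=1, p(2)=2, p(3)=3, p(4)=5, p(5)=7, p(6)=11, p(7)=15, p(8)=22, p(9)=30, p(10)=42, p(11)=56, p(12)=77, p(13)=101, p(14)=135, p(15)=176, p(16)=231, p(17)=297, p(18)=385, p(19)=490, p(20)=627, p(21)=792, p(22)=1002, p(23)=1255, p(24)=1575, p(25)=1958, p(26)=2436, p(27)=3010, p(28)=3718, p(29)=4565, p(30)=5604, p(31)=6842, p(32)=8349, p(33)=10143, p(34)=12310, p(35)=14883, p(36)=17977, p(37)=21637, p(38)=26015, p(39)=31185, p(40)=37338, p(41)=44583, p(42)=53174, p(43)=63261, p(44)=75175, p(45)=89134, p(46)=105558, p(47)=124754, p(48)=147273, p(49)=173525, p(50)=204226, p(51)=239943, p(52)=281589, p(53)=329931, p(54)=386155, p(55)=451276, p(56)=526823, p(57)=614154, p(58)=715220, p(59)=831820, p(60)=966467, p(61)=1121505, p(62)=1300156, p(63)=1505499, p(64)=1741630, p(65)=2012558, p(66)=2323520, p(67)=2679689, p(68)=3087735, p(69)=3554345, p(70)=4087968, p(71)=4697205, p(72)=5392783, p(73)=6185689, p(74)=7089500, p(75)=8118264, p(76)=9289091, p(77)=10619863, p(78)=12132164, p(79)=13848650, p(80)=15796476, p(81)=18004327, p(82)=20506255, p(83)=23338469, p(84)=26543660, p(85)=30167357, p(86)=34262962, p(87)=38887673, p(88)=44108109, p(89)=49995925, p(90)=56634173, p(91)=64112359, p(92)=72533807, p(93)=82010177, p(94)=92669720.
Final step: p(95) = p(94) + p(93) - p(90) - p(88) + p(83) + p(80) - p(73) - p(69) + p(60) + p(55) - p(44) - p(38) + p(25) + p(18) - p(3)
= 92669720 + 82010177 - 56634173 - 44108109 + 23338469 + 15796476 - 6185689 - 3554345 + 966467 + 451276 - 75175 - 26015 + 1958 + 385 - 3
= 104651419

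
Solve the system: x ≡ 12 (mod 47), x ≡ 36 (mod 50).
1986

Using Chinese Remainder Theorem:
M = 47 × 50 = 2350
M1 = 50, M2 = 47
y1 = 50^(-1) mod 47 = 16
y2 = 47^(-1) mod 50 = 33
x = (12×50×16 + 36×47×33) mod 2350 = 1986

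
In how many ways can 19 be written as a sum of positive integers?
490

p(n) counts ways to write n as a sum of positive integers (order ignored).
Euler's pentagonal recurrence: p(k) = p(k-1) + p(k-2) - p(k-5) - p(k-7) + p(k-12) + p(k-15) - ... (offsets j(3j∓1)/2, signs ++--, p(0)=1, p(<0)=0).
DP table for k = 0..18: p(0)=1, p(1)=1, p(2)=2, p(3)=3, p(4)=5, p(5)=7, p(6)=11, p(7)=15, p(8)=22, p(9)=30, p(10)=42, p(11)=56, p(12)=77, p(13)=101, p(14)=135, p(15)=176, p(16)=231, p(17)=297, p(18)=385.
Final step: p(19) = p(18) + p(17) - p(14) - p(12) + p(7) + p(4)
= 385 + 297 - 135 - 77 + 15 + 5
= 490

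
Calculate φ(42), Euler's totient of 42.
12

42 = 2 × 3 × 7
φ(n) = n × ∏(1 - 1/p) for each prime p dividing n
φ(42) = 42 × (1 - 1/2) × (1 - 1/3) × (1 - 1/7) = 12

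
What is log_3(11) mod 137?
122

Baby-step giant-step with step n = ⌈√137⌉ = 12.
Baby steps 3^j mod 137 (j:value) for j=0..11: 0:1, 1:3, 2:9, 3:27, 4:81, 5:106, 6:44, 7:132, 8:122, 9:92, 10:2, 11:6.
Giant-step multiplier: 3^(-12) ≡ 3^(136-12) = 3^124 ≡ 99 (mod 137).
Giant steps γ_i = 11·99^i mod 137: γ_0=11, γ_1=130, γ_2=129, γ_3=30, γ_4=93, γ_5=28, γ_6=32, γ_7=17, γ_8=39, γ_9=25, γ_10=9 (in table at j=2).
x = i·n + j = 10·12 + 2 = 122.
Check: 3^122 ≡ 11 (mod 137).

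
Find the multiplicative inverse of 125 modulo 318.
173

gcd(125, 318) = 1, so the inverse exists.
Extended Euclidean algorithm on (318, 125):
318 = 2 × 125 + 68  ⟹  68 = (1)·318 + (-2)·125
125 = 1 × 68 + 57  ⟹  57 = (-1)·318 + (3)·125
68 = 1 × 57 + 11  ⟹  11 = (2)·318 + (-5)·125
57 = 5 × 11 + 2  ⟹  2 = (-11)·318 + (28)·125
11 = 5 × 2 + 1  ⟹  1 = (57)·318 + (-145)·125
So (-145)·125 ≡ 1 (mod 318), i.e. 125^(-1) ≡ -145 ≡ 173 (mod 318).
Check: 125 × 173 = 21625 ≡ 1 (mod 318)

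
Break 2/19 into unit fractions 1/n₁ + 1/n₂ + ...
1/10 + 1/190

Greedy algorithm:
2/19: ceiling(19/2) = 10, use 1/10
1/190: ceiling(190/1) = 190, use 1/190
Result: 2/19 = 1/10 + 1/190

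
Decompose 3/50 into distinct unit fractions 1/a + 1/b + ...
1/17 + 1/850

Greedy algorithm:
3/50: ceiling(50/3) = 17, use 1/17
1/850: ceiling(850/1) = 850, use 1/850
Result: 3/50 = 1/17 + 1/850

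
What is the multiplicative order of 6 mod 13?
12

13 is prime, so ord(6) divides φ(13) = 12.
Divisors of 12: 1, 2, 3, 4, 6, 12.
Repeated squaring: 6^1 ≡ 6, 6^2 ≡ 10, 6^4 ≡ 9, 6^8 ≡ 3 (mod 13).
Test 6^d mod 13 for each divisor d in increasing order:
6^1 ≡ 6
6^2 ≡ 10
6^3 = 6^2·6^1 ≡ 8
6^4 ≡ 9
6^6 = 6^4·6^2 ≡ 12
6^12 = 6^8·6^4 ≡ 1  ← first divisor giving 1
The order is 12.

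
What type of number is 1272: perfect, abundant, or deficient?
abundant

Proper divisors of 1272: sum = 1 + 2 + 3 + 4 + 6 + 8 + 12 + 24 + 53 + 106 + 159 + 212 + 318 + 424 + 636 = 1968
Since 1968 > 1272, 1272 is abundant.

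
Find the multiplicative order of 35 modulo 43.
7

43 is prime, so ord(35) divides φ(43) = 42.
Divisors of 42: 1, 2, 3, 6, 7, 14, 21, 42.
Repeated squaring: 35^1 ≡ 35, 35^2 ≡ 21, 35^4 ≡ 11, 35^8 ≡ 35, 35^16 ≡ 21, 35^32 ≡ 11 (mod 43).
Test 35^d mod 43 for each divisor d in increasing order:
35^1 ≡ 35
35^2 ≡ 21
35^3 = 35^2·35^1 ≡ 4
35^6 = 35^4·35^2 ≡ 16
35^7 = 35^4·35^2·35^1 ≡ 1  ← first divisor giving 1
The order is 7.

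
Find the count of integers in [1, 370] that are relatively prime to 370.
144

370 = 2 × 5 × 37
φ(n) = n × ∏(1 - 1/p) for each prime p dividing n
φ(370) = 370 × (1 - 1/2) × (1 - 1/5) × (1 - 1/37) = 144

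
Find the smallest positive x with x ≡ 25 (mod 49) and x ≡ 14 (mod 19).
907

Using Chinese Remainder Theorem:
M = 49 × 19 = 931
M1 = 19, M2 = 49
y1 = 19^(-1) mod 49 = 31
y2 = 49^(-1) mod 19 = 7
x = (25×19×31 + 14×49×7) mod 931 = 907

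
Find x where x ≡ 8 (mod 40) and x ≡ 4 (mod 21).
88

Using Chinese Remainder Theorem:
M = 40 × 21 = 840
M1 = 21, M2 = 40
y1 = 21^(-1) mod 40 = 21
y2 = 40^(-1) mod 21 = 10
x = (8×21×21 + 4×40×10) mod 840 = 88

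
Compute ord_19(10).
18

19 is prime, so ord(10) divides φ(19) = 18.
Divisors of 18: 1, 2, 3, 6, 9, 18.
Repeated squaring: 10^1 ≡ 10, 10^2 ≡ 5, 10^4 ≡ 6, 10^8 ≡ 17, 10^16 ≡ 4 (mod 19).
Test 10^d mod 19 for each divisor d in increasing order:
10^1 ≡ 10
10^2 ≡ 5
10^3 = 10^2·10^1 ≡ 12
10^6 = 10^4·10^2 ≡ 11
10^9 = 10^8·10^1 ≡ 18
10^18 = 10^16·10^2 ≡ 1  ← first divisor giving 1
The order is 18.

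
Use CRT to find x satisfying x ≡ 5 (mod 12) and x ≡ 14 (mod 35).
329

Using Chinese Remainder Theorem:
M = 12 × 35 = 420
M1 = 35, M2 = 12
y1 = 35^(-1) mod 12 = 11
y2 = 12^(-1) mod 35 = 3
x = (5×35×11 + 14×12×3) mod 420 = 329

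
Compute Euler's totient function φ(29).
28

29 = 29
φ(n) = n × ∏(1 - 1/p) for each prime p dividing n
φ(29) = 29 × (1 - 1/29) = 28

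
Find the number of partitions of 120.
1844349560

p(n) counts ways to write n as a sum of positive integers (order ignored).
Euler's pentagonal recurrence: p(k) = p(k-1) + p(k-2) - p(k-5) - p(k-7) + p(k-12) + p(k-15) - ... (offsets j(3j∓1)/2, signs ++--, p(0)=1, p(<0)=0).
DP table for k = 0..119: p(0)=1, p(1)=1, p(2)=2, p(3)=3, p(4)=5, p(5)=7, p(6)=11, p(7)=15, p(8)=22, p(9)=30, p(10)=42, p(11)=56, p(12)=77, p(13)=101, p(14)=135, p(15)=176, p(16)=231, p(17)=297, p(18)=385, p(19)=490, p(20)=627, p(21)=792, p(22)=1002, p(23)=1255, p(24)=1575, p(25)=1958, p(26)=2436, p(27)=3010, p(28)=3718, p(29)=4565, p(30)=5604, p(31)=6842, p(32)=8349, p(33)=10143, p(34)=12310, p(35)=14883, p(36)=17977, p(37)=21637, p(38)=26015, p(39)=31185, p(40)=37338, p(41)=44583, p(42)=53174, p(43)=63261, p(44)=75175, p(45)=89134, p(46)=105558, p(47)=124754, p(48)=147273, p(49)=173525, p(50)=204226, p(51)=239943, p(52)=281589, p(53)=329931, p(54)=386155, p(55)=451276, p(56)=526823, p(57)=614154, p(58)=715220, p(59)=831820, p(60)=966467, p(61)=1121505, p(62)=1300156, p(63)=1505499, p(64)=1741630, p(65)=2012558, p(66)=2323520, p(67)=2679689, p(68)=3087735, p(69)=3554345, p(70)=4087968, p(71)=4697205, p(72)=5392783, p(73)=6185689, p(74)=7089500, p(75)=8118264, p(76)=9289091, p(77)=10619863, p(78)=12132164, p(79)=13848650, p(80)=15796476, p(81)=18004327, p(82)=20506255, p(83)=23338469, p(84)=26543660, p(85)=30167357, p(86)=34262962, p(87)=38887673, p(88)=44108109, p(89)=49995925, p(90)=56634173, p(91)=64112359, p(92)=72533807, p(93)=82010177, p(94)=92669720, p(95)=104651419, p(96)=118114304, p(97)=133230930, p(98)=150198136, p(99)=169229875, p(100)=190569292, p(101)=214481126, p(102)=241265379, p(103)=271248950, p(104)=304801365, p(105)=342325709, p(106)=384276336, p(107)=431149389, p(108)=483502844, p(109)=541946240, p(110)=607163746, p(111)=679903203, p(112)=761002156, p(113)=851376628, p(114)=952050665, p(115)=1064144451, p(116)=1188908248, p(117)=1327710076, p(118)=1482074143, p(119)=1653668665.
Final step: p(120) = p(119) + p(118) - p(115) - p(113) + p(108) + p(105) - p(98) - p(94) + p(85) + p(80) - p(69) - p(63) + p(50) + p(43) - p(28) - p(20) + p(3)
= 1653668665 + 1482074143 - 1064144451 - 851376628 + 483502844 + 342325709 - 150198136 - 92669720 + 30167357 + 15796476 - 3554345 - 1505499 + 204226 + 63261 - 3718 - 627 + 3
= 1844349560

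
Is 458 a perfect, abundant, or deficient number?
deficient

Proper divisors of 458: sum = 1 + 2 + 229 = 232
Since 232 < 458, 458 is deficient.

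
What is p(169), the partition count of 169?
250438925115

p(n) counts ways to write n as a sum of positive integers (order ignored).
Euler's pentagonal recurrence: p(k) = p(k-1) + p(k-2) - p(k-5) - p(k-7) + p(k-12) + p(k-15) - ... (offsets j(3j∓1)/2, signs ++--, p(0)=1, p(<0)=0).
DP table for k = 0..168: p(0)=1, p(1)=1, p(2)=2, p(3)=3, p(4)=5, p(5)=7, p(6)=11, p(7)=15, p(8)=22, p(9)=30, p(10)=42, p(11)=56, p(12)=77, p(13)=101, p(14)=135, p(15)=176, p(16)=231, p(17)=297, p(18)=385, p(19)=490, p(20)=627, p(21)=792, p(22)=1002, p(23)=1255, p(24)=1575, p(25)=1958, p(26)=2436, p(27)=3010, p(28)=3718, p(29)=4565, p(30)=5604, p(31)=6842, p(32)=8349, p(33)=10143, p(34)=12310, p(35)=14883, p(36)=17977, p(37)=21637, p(38)=26015, p(39)=31185, p(40)=37338, p(41)=44583, p(42)=53174, p(43)=63261, p(44)=75175, p(45)=89134, p(46)=105558, p(47)=124754, p(48)=147273, p(49)=173525, p(50)=204226, p(51)=239943, p(52)=281589, p(53)=329931, p(54)=386155, p(55)=451276, p(56)=526823, p(57)=614154, p(58)=715220, p(59)=831820, p(60)=966467, p(61)=1121505, p(62)=1300156, p(63)=1505499, p(64)=1741630, p(65)=2012558, p(66)=2323520, p(67)=2679689, p(68)=3087735, p(69)=3554345, p(70)=4087968, p(71)=4697205, p(72)=5392783, p(73)=6185689, p(74)=7089500, p(75)=8118264, p(76)=9289091, p(77)=10619863, p(78)=12132164, p(79)=13848650, p(80)=15796476, p(81)=18004327, p(82)=20506255, p(83)=23338469, p(84)=26543660, p(85)=30167357, p(86)=34262962, p(87)=38887673, p(88)=44108109, p(89)=49995925, p(90)=56634173, p(91)=64112359, p(92)=72533807, p(93)=82010177, p(94)=92669720, p(95)=104651419, p(96)=118114304, p(97)=133230930, p(98)=150198136, p(99)=169229875, p(100)=190569292, p(101)=214481126, p(102)=241265379, p(103)=271248950, p(104)=304801365, p(105)=342325709, p(106)=384276336, p(107)=431149389, p(108)=483502844, p(109)=541946240, p(110)=607163746, p(111)=679903203, p(112)=761002156, p(113)=851376628, p(114)=952050665, p(115)=1064144451, p(116)=1188908248, p(117)=1327710076, p(118)=1482074143, p(119)=1653668665, p(120)=1844349560, p(121)=2056148051, p(122)=2291320912, p(123)=2552338241, p(124)=2841940500, p(125)=3163127352, p(126)=3519222692, p(127)=3913864295, p(128)=4351078600, p(129)=4835271870, p(130)=5371315400, p(131)=5964539504, p(132)=6620830889, p(133)=7346629512, p(134)=8149040695, p(135)=9035836076, p(136)=10015581680, p(137)=11097645016, p(138)=12292341831, p(139)=13610949895, p(140)=15065878135, p(141)=16670689208, p(142)=18440293320, p(143)=20390982757, p(144)=22540654445, p(145)=24908858009, p(146)=27517052599, p(147)=30388671978, p(148)=33549419497, p(149)=37027355200, p(150)=40853235313, p(151)=45060624582, p(152)=49686288421, p(153)=54770336324, p(154)=60356673280, p(155)=66493182097, p(156)=73232243759, p(157)=80630964769, p(158)=88751778802, p(159)=97662728555, p(160)=107438159466, p(161)=118159068427, p(162)=129913904637, p(163)=142798995930, p(164)=156919475295, p(165)=172389800255, p(166)=189334822579, p(167)=207890420102, p(168)=228204732751.
Final step: p(169) = p(168) + p(167) - p(164) - p(162) + p(157) + p(154) - p(147) - p(143) + p(134) + p(129) - p(118) - p(112) + p(99) + p(92) - p(77) - p(69) + p(52) + p(43) - p(24) - p(14)
= 228204732751 + 207890420102 - 156919475295 - 129913904637 + 80630964769 + 60356673280 - 30388671978 - 20390982757 + 8149040695 + 4835271870 - 1482074143 - 761002156 + 169229875 + 72533807 - 10619863 - 3554345 + 281589 + 63261 - 1575 - 135
= 250438925115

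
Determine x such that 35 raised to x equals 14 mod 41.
5

Baby-step giant-step with step n = ⌈√41⌉ = 7.
Baby steps 35^j mod 41 (j:value) for j=0..6: 0:1, 1:35, 2:36, 3:30, 4:25, 5:14, 6:39.
h = 14 is already in the table at j=5, so x = 5.
Check: 35^5 ≡ 14 (mod 41).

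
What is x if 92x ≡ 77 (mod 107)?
x ≡ 2 (mod 107)

gcd(92, 107) = 1, which divides 77, so solutions exist.
Find 92^(-1) mod 107 by the extended Euclidean algorithm:
107 = 1 × 92 + 15  ⟹  15 = (1)·107 + (-1)·92
92 = 6 × 15 + 2  ⟹  2 = (-6)·107 + (7)·92
15 = 7 × 2 + 1  ⟹  1 = (43)·107 + (-50)·92
So (-50)·92 ≡ 1 (mod 107), i.e. 92^(-1) ≡ -50 ≡ 57 (mod 107).
x ≡ 57 × 77 = 4389 ≡ 2 (mod 107).
Check: 92 × 2 = 184 ≡ 77 (mod 107).
Unique solution: x ≡ 2 (mod 107)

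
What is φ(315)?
144

315 = 3^2 × 5 × 7
φ(n) = n × ∏(1 - 1/p) for each prime p dividing n
φ(315) = 315 × (1 - 1/3) × (1 - 1/5) × (1 - 1/7) = 144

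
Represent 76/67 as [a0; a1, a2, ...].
[1; 7, 2, 4]

Euclidean algorithm steps:
76 = 1 × 67 + 9
67 = 7 × 9 + 4
9 = 2 × 4 + 1
4 = 4 × 1 + 0
Continued fraction: [1; 7, 2, 4]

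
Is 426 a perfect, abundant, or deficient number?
abundant

Proper divisors of 426: sum = 1 + 2 + 3 + 6 + 71 + 142 + 213 = 438
Since 438 > 426, 426 is abundant.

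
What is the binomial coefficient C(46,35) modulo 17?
12

Using Lucas' theorem:
Write n=46 and k=35 in base 17:
n in base 17: [2, 12]
k in base 17: [2, 1]
C(46,35) mod 17 = ∏ C(n_i, k_i) mod 17
Digit binomials (mod 17): C(2,2) = 1; C(12,1) = 12
Product: 1 × 12 = 12 ≡ 12 (mod 17)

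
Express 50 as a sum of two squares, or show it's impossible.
1² + 7² (a=1, b=7)

Factorization: 50 = 2 × 5^2
By Fermat: n is sum of two squares iff every prime p ≡ 3 (mod 4) appears to even power.
All primes ≡ 3 (mod 4) appear to even power.
Search a = 0, 1, 2, … for 50 - a² a perfect square: first hit at a = 1: 50 - 1 = 49 = 7².
50 = 1² + 7² = 1 + 49 ✓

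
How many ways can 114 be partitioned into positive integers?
952050665

p(n) counts ways to write n as a sum of positive integers (order ignored).
Euler's pentagonal recurrence: p(k) = p(k-1) + p(k-2) - p(k-5) - p(k-7) + p(k-12) + p(k-15) - ... (offsets j(3j∓1)/2, signs ++--, p(0)=1, p(<0)=0).
DP table for k = 0..113: p(0)=1, p(1)=1, p(2)=2, p(3)=3, p(4)=5, p(5)=7, p(6)=11, p(7)=15, p(8)=22, p(9)=30, p(10)=42, p(11)=56, p(12)=77, p(13)=101, p(14)=135, p(15)=176, p(16)=231, p(17)=297, p(18)=385, p(19)=490, p(20)=627, p(21)=792, p(22)=1002, p(23)=1255, p(24)=1575, p(25)=1958, p(26)=2436, p(27)=3010, p(28)=3718, p(29)=4565, p(30)=5604, p(31)=6842, p(32)=8349, p(33)=10143, p(34)=12310, p(35)=14883, p(36)=17977, p(37)=21637, p(38)=26015, p(39)=31185, p(40)=37338, p(41)=44583, p(42)=53174, p(43)=63261, p(44)=75175, p(45)=89134, p(46)=105558, p(47)=124754, p(48)=147273, p(49)=173525, p(50)=204226, p(51)=239943, p(52)=281589, p(53)=329931, p(54)=386155, p(55)=451276, p(56)=526823, p(57)=614154, p(58)=715220, p(59)=831820, p(60)=966467, p(61)=1121505, p(62)=1300156, p(63)=1505499, p(64)=1741630, p(65)=2012558, p(66)=2323520, p(67)=2679689, p(68)=3087735, p(69)=3554345, p(70)=4087968, p(71)=4697205, p(72)=5392783, p(73)=6185689, p(74)=7089500, p(75)=8118264, p(76)=9289091, p(77)=10619863, p(78)=12132164, p(79)=13848650, p(80)=15796476, p(81)=18004327, p(82)=20506255, p(83)=23338469, p(84)=26543660, p(85)=30167357, p(86)=34262962, p(87)=38887673, p(88)=44108109, p(89)=49995925, p(90)=56634173, p(91)=64112359, p(92)=72533807, p(93)=82010177, p(94)=92669720, p(95)=104651419, p(96)=118114304, p(97)=133230930, p(98)=150198136, p(99)=169229875, p(100)=190569292, p(101)=214481126, p(102)=241265379, p(103)=271248950, p(104)=304801365, p(105)=342325709, p(106)=384276336, p(107)=431149389, p(108)=483502844, p(109)=541946240, p(110)=607163746, p(111)=679903203, p(112)=761002156, p(113)=851376628.
Final step: p(114) = p(113) + p(112) - p(109) - p(107) + p(102) + p(99) - p(92) - p(88) + p(79) + p(74) - p(63) - p(57) + p(44) + p(37) - p(22) - p(14)
= 851376628 + 761002156 - 541946240 - 431149389 + 241265379 + 169229875 - 72533807 - 44108109 + 13848650 + 7089500 - 1505499 - 614154 + 75175 + 21637 - 1002 - 135
= 952050665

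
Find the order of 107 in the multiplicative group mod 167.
83

167 is prime, so ord(107) divides φ(167) = 166.
Divisors of 166: 1, 2, 83, 166.
Repeated squaring: 107^1 ≡ 107, 107^2 ≡ 93, 107^4 ≡ 132, 107^8 ≡ 56, 107^16 ≡ 130, 107^32 ≡ 33, 107^64 ≡ 87, 107^128 ≡ 54 (mod 167).
Test 107^d mod 167 for each divisor d in increasing order:
107^1 ≡ 107
107^2 ≡ 93
107^83 = 107^64·107^16·107^2·107^1 ≡ 1  ← first divisor giving 1
The order is 83.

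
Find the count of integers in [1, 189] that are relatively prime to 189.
108

189 = 3^3 × 7
φ(n) = n × ∏(1 - 1/p) for each prime p dividing n
φ(189) = 189 × (1 - 1/3) × (1 - 1/7) = 108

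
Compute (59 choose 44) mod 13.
6

Using Lucas' theorem:
Write n=59 and k=44 in base 13:
n in base 13: [4, 7]
k in base 13: [3, 5]
C(59,44) mod 13 = ∏ C(n_i, k_i) mod 13
Digit binomials (mod 13): C(4,3) = 4; C(7,5) = 21 ≡ 8
Product: 4 × 8 = 32 ≡ 6 (mod 13)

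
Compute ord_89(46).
88

89 is prime, so ord(46) divides φ(89) = 88.
Divisors of 88: 1, 2, 4, 8, 11, 22, 44, 88.
Repeated squaring: 46^1 ≡ 46, 46^2 ≡ 69, 46^4 ≡ 44, 46^8 ≡ 67, 46^16 ≡ 39, 46^32 ≡ 8, 46^64 ≡ 64 (mod 89).
Test 46^d mod 89 for each divisor d in increasing order:
46^1 ≡ 46
46^2 ≡ 69
46^4 ≡ 44
46^8 ≡ 67
46^11 = 46^8·46^2·46^1 ≡ 37
46^22 = 46^16·46^4·46^2 ≡ 34
46^44 = 46^32·46^8·46^4 ≡ 88
46^88 = 46^64·46^16·46^8 ≡ 1  ← first divisor giving 1
The order is 88.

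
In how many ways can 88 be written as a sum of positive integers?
44108109

p(n) counts ways to write n as a sum of positive integers (order ignored).
Euler's pentagonal recurrence: p(k) = p(k-1) + p(k-2) - p(k-5) - p(k-7) + p(k-12) + p(k-15) - ... (offsets j(3j∓1)/2, signs ++--, p(0)=1, p(<0)=0).
DP table for k = 0..87: p(0)=1, p(1)=1, p(2)=2, p(3)=3, p(4)=5, p(5)=7, p(6)=11, p(7)=15, p(8)=22, p(9)=30, p(10)=42, p(11)=56, p(12)=77, p(13)=101, p(14)=135, p(15)=176, p(16)=231, p(17)=297, p(18)=385, p(19)=490, p(20)=627, p(21)=792, p(22)=1002, p(23)=1255, p(24)=1575, p(25)=1958, p(26)=2436, p(27)=3010, p(28)=3718, p(29)=4565, p(30)=5604, p(31)=6842, p(32)=8349, p(33)=10143, p(34)=12310, p(35)=14883, p(36)=17977, p(37)=21637, p(38)=26015, p(39)=31185, p(40)=37338, p(41)=44583, p(42)=53174, p(43)=63261, p(44)=75175, p(45)=89134, p(46)=105558, p(47)=124754, p(48)=147273, p(49)=173525, p(50)=204226, p(51)=239943, p(52)=281589, p(53)=329931, p(54)=386155, p(55)=451276, p(56)=526823, p(57)=614154, p(58)=715220, p(59)=831820, p(60)=966467, p(61)=1121505, p(62)=1300156, p(63)=1505499, p(64)=1741630, p(65)=2012558, p(66)=2323520, p(67)=2679689, p(68)=3087735, p(69)=3554345, p(70)=4087968, p(71)=4697205, p(72)=5392783, p(73)=6185689, p(74)=7089500, p(75)=8118264, p(76)=9289091, p(77)=10619863, p(78)=12132164, p(79)=13848650, p(80)=15796476, p(81)=18004327, p(82)=20506255, p(83)=23338469, p(84)=26543660, p(85)=30167357, p(86)=34262962, p(87)=38887673.
Final step: p(88) = p(87) + p(86) - p(83) - p(81) + p(76) + p(73) - p(66) - p(62) + p(53) + p(48) - p(37) - p(31) + p(18) + p(11)
= 38887673 + 34262962 - 23338469 - 18004327 + 9289091 + 6185689 - 2323520 - 1300156 + 329931 + 147273 - 21637 - 6842 + 385 + 56
= 44108109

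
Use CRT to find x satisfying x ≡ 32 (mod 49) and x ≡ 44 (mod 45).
179

Using Chinese Remainder Theorem:
M = 49 × 45 = 2205
M1 = 45, M2 = 49
y1 = 45^(-1) mod 49 = 12
y2 = 49^(-1) mod 45 = 34
x = (32×45×12 + 44×49×34) mod 2205 = 179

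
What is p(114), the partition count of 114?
952050665

p(n) counts ways to write n as a sum of positive integers (order ignored).
Euler's pentagonal recurrence: p(k) = p(k-1) + p(k-2) - p(k-5) - p(k-7) + p(k-12) + p(k-15) - ... (offsets j(3j∓1)/2, signs ++--, p(0)=1, p(<0)=0).
DP table for k = 0..113: p(0)=1, p(1)=1, p(2)=2, p(3)=3, p(4)=5, p(5)=7, p(6)=11, p(7)=15, p(8)=22, p(9)=30, p(10)=42, p(11)=56, p(12)=77, p(13)=101, p(14)=135, p(15)=176, p(16)=231, p(17)=297, p(18)=385, p(19)=490, p(20)=627, p(21)=792, p(22)=1002, p(23)=1255, p(24)=1575, p(25)=1958, p(26)=2436, p(27)=3010, p(28)=3718, p(29)=4565, p(30)=5604, p(31)=6842, p(32)=8349, p(33)=10143, p(34)=12310, p(35)=14883, p(36)=17977, p(37)=21637, p(38)=26015, p(39)=31185, p(40)=37338, p(41)=44583, p(42)=53174, p(43)=63261, p(44)=75175, p(45)=89134, p(46)=105558, p(47)=124754, p(48)=147273, p(49)=173525, p(50)=204226, p(51)=239943, p(52)=281589, p(53)=329931, p(54)=386155, p(55)=451276, p(56)=526823, p(57)=614154, p(58)=715220, p(59)=831820, p(60)=966467, p(61)=1121505, p(62)=1300156, p(63)=1505499, p(64)=1741630, p(65)=2012558, p(66)=2323520, p(67)=2679689, p(68)=3087735, p(69)=3554345, p(70)=4087968, p(71)=4697205, p(72)=5392783, p(73)=6185689, p(74)=7089500, p(75)=8118264, p(76)=9289091, p(77)=10619863, p(78)=12132164, p(79)=13848650, p(80)=15796476, p(81)=18004327, p(82)=20506255, p(83)=23338469, p(84)=26543660, p(85)=30167357, p(86)=34262962, p(87)=38887673, p(88)=44108109, p(89)=49995925, p(90)=56634173, p(91)=64112359, p(92)=72533807, p(93)=82010177, p(94)=92669720, p(95)=104651419, p(96)=118114304, p(97)=133230930, p(98)=150198136, p(99)=169229875, p(100)=190569292, p(101)=214481126, p(102)=241265379, p(103)=271248950, p(104)=304801365, p(105)=342325709, p(106)=384276336, p(107)=431149389, p(108)=483502844, p(109)=541946240, p(110)=607163746, p(111)=679903203, p(112)=761002156, p(113)=851376628.
Final step: p(114) = p(113) + p(112) - p(109) - p(107) + p(102) + p(99) - p(92) - p(88) + p(79) + p(74) - p(63) - p(57) + p(44) + p(37) - p(22) - p(14)
= 851376628 + 761002156 - 541946240 - 431149389 + 241265379 + 169229875 - 72533807 - 44108109 + 13848650 + 7089500 - 1505499 - 614154 + 75175 + 21637 - 1002 - 135
= 952050665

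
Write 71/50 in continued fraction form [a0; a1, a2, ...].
[1; 2, 2, 1, 1, 1, 2]

Euclidean algorithm steps:
71 = 1 × 50 + 21
50 = 2 × 21 + 8
21 = 2 × 8 + 5
8 = 1 × 5 + 3
5 = 1 × 3 + 2
3 = 1 × 2 + 1
2 = 2 × 1 + 0
Continued fraction: [1; 2, 2, 1, 1, 1, 2]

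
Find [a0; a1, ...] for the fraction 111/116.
[0; 1, 22, 5]

Euclidean algorithm steps:
111 = 0 × 116 + 111
116 = 1 × 111 + 5
111 = 22 × 5 + 1
5 = 5 × 1 + 0
Continued fraction: [0; 1, 22, 5]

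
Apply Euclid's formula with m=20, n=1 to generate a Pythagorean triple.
(399, 40, 401)

Euclid's formula: a = m² - n², b = 2mn, c = m² + n²
m = 20, n = 1
a = 20² - 1² = 400 - 1 = 399
b = 2 × 20 × 1 = 40
c = 20² + 1² = 400 + 1 = 401
Verification: 399² + 40² = 159201 + 1600 = 160801 = 401² ✓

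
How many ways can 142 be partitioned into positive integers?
18440293320

p(n) counts ways to write n as a sum of positive integers (order ignored).
Euler's pentagonal recurrence: p(k) = p(k-1) + p(k-2) - p(k-5) - p(k-7) + p(k-12) + p(k-15) - ... (offsets j(3j∓1)/2, signs ++--, p(0)=1, p(<0)=0).
DP table for k = 0..141: p(0)=1, p(1)=1, p(2)=2, p(3)=3, p(4)=5, p(5)=7, p(6)=11, p(7)=15, p(8)=22, p(9)=30, p(10)=42, p(11)=56, p(12)=77, p(13)=101, p(14)=135, p(15)=176, p(16)=231, p(17)=297, p(18)=385, p(19)=490, p(20)=627, p(21)=792, p(22)=1002, p(23)=1255, p(24)=1575, p(25)=1958, p(26)=2436, p(27)=3010, p(28)=3718, p(29)=4565, p(30)=5604, p(31)=6842, p(32)=8349, p(33)=10143, p(34)=12310, p(35)=14883, p(36)=17977, p(37)=21637, p(38)=26015, p(39)=31185, p(40)=37338, p(41)=44583, p(42)=53174, p(43)=63261, p(44)=75175, p(45)=89134, p(46)=105558, p(47)=124754, p(48)=147273, p(49)=173525, p(50)=204226, p(51)=239943, p(52)=281589, p(53)=329931, p(54)=386155, p(55)=451276, p(56)=526823, p(57)=614154, p(58)=715220, p(59)=831820, p(60)=966467, p(61)=1121505, p(62)=1300156, p(63)=1505499, p(64)=1741630, p(65)=2012558, p(66)=2323520, p(67)=2679689, p(68)=3087735, p(69)=3554345, p(70)=4087968, p(71)=4697205, p(72)=5392783, p(73)=6185689, p(74)=7089500, p(75)=8118264, p(76)=9289091, p(77)=10619863, p(78)=12132164, p(79)=13848650, p(80)=15796476, p(81)=18004327, p(82)=20506255, p(83)=23338469, p(84)=26543660, p(85)=30167357, p(86)=34262962, p(87)=38887673, p(88)=44108109, p(89)=49995925, p(90)=56634173, p(91)=64112359, p(92)=72533807, p(93)=82010177, p(94)=92669720, p(95)=104651419, p(96)=118114304, p(97)=133230930, p(98)=150198136, p(99)=169229875, p(100)=190569292, p(101)=214481126, p(102)=241265379, p(103)=271248950, p(104)=304801365, p(105)=342325709, p(106)=384276336, p(107)=431149389, p(108)=483502844, p(109)=541946240, p(110)=607163746, p(111)=679903203, p(112)=761002156, p(113)=851376628, p(114)=952050665, p(115)=1064144451, p(116)=1188908248, p(117)=1327710076, p(118)=1482074143, p(119)=1653668665, p(120)=1844349560, p(121)=2056148051, p(122)=2291320912, p(123)=2552338241, p(124)=2841940500, p(125)=3163127352, p(126)=3519222692, p(127)=3913864295, p(128)=4351078600, p(129)=4835271870, p(130)=5371315400, p(131)=5964539504, p(132)=6620830889, p(133)=7346629512, p(134)=8149040695, p(135)=9035836076, p(136)=10015581680, p(137)=11097645016, p(138)=12292341831, p(139)=13610949895, p(140)=15065878135, p(141)=16670689208.
Final step: p(142) = p(141) + p(140) - p(137) - p(135) + p(130) + p(127) - p(120) - p(116) + p(107) + p(102) - p(91) - p(85) + p(72) + p(65) - p(50) - p(42) + p(25) + p(16)
= 16670689208 + 15065878135 - 11097645016 - 9035836076 + 5371315400 + 3913864295 - 1844349560 - 1188908248 + 431149389 + 241265379 - 64112359 - 30167357 + 5392783 + 2012558 - 204226 - 53174 + 1958 + 231
= 18440293320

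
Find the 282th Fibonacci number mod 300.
16

Matrix identity: Q^n = [[F_(n+1), F_n], [F_n, F_(n-1)]] with Q = [[1,1],[1,0]].
n = 282 = 100011010₂. Square-and-multiply, entries mod 300:
Q^1 = [[1,1],[1,0]]
Q^2 = (Q^1)² = [[2,1],[1,1]]
Q^4 = (Q^2)² = [[5,3],[3,2]]
Q^8 = (Q^4)² = [[34,21],[21,13]]
Q^17 = (Q^8)²·Q = [[184,97],[97,87]]
Q^35 = (Q^17)²·Q = [[252,65],[65,187]]
Q^70 = (Q^35)² = [[229,35],[35,194]]
Q^141 = (Q^70)²·Q = [[71,266],[266,105]]
Q^282 = (Q^141)² = [[197,16],[16,181]]
F_282 mod 300 = Q^282[0][1] = 16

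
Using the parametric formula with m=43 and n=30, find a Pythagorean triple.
(949, 2580, 2749)

Euclid's formula: a = m² - n², b = 2mn, c = m² + n²
m = 43, n = 30
a = 43² - 30² = 1849 - 900 = 949
b = 2 × 43 × 30 = 2580
c = 43² + 30² = 1849 + 900 = 2749
Verification: 949² + 2580² = 900601 + 6656400 = 7557001 = 2749² ✓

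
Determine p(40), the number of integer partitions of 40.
37338

p(n) counts ways to write n as a sum of positive integers (order ignored).
Euler's pentagonal recurrence: p(k) = p(k-1) + p(k-2) - p(k-5) - p(k-7) + p(k-12) + p(k-15) - ... (offsets j(3j∓1)/2, signs ++--, p(0)=1, p(<0)=0).
DP table for k = 0..39: p(0)=1, p(1)=1, p(2)=2, p(3)=3, p(4)=5, p(5)=7, p(6)=11, p(7)=15, p(8)=22, p(9)=30, p(10)=42, p(11)=56, p(12)=77, p(13)=101, p(14)=135, p(15)=176, p(16)=231, p(17)=297, p(18)=385, p(19)=490, p(20)=627, p(21)=792, p(22)=1002, p(23)=1255, p(24)=1575, p(25)=1958, p(26)=2436, p(27)=3010, p(28)=3718, p(29)=4565, p(30)=5604, p(31)=6842, p(32)=8349, p(33)=10143, p(34)=12310, p(35)=14883, p(36)=17977, p(37)=21637, p(38)=26015, p(39)=31185.
Final step: p(40) = p(39) + p(38) - p(35) - p(33) + p(28) + p(25) - p(18) - p(14) + p(5) + p(0)
= 31185 + 26015 - 14883 - 10143 + 3718 + 1958 - 385 - 135 + 7 + 1
= 37338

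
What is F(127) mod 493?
407

Matrix identity: Q^n = [[F_(n+1), F_n], [F_n, F_(n-1)]] with Q = [[1,1],[1,0]].
n = 127 = 1111111₂. Square-and-multiply, entries mod 493:
Q^1 = [[1,1],[1,0]]
Q^3 = (Q^1)²·Q = [[3,2],[2,1]]
Q^7 = (Q^3)²·Q = [[21,13],[13,8]]
Q^15 = (Q^7)²·Q = [[1,117],[117,377]]
Q^31 = (Q^15)²·Q = [[235,379],[379,349]]
Q^63 = (Q^31)²·Q = [[166,187],[187,472]]
Q^127 = (Q^63)²·Q = [[407,407],[407,0]]
F_127 mod 493 = Q^127[0][1] = 407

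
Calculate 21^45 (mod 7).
0

Repeated squaring. Binary of 45 = 101101.
21^1 ≡ 0 (mod 7); 21^2 ≡ 0 (mod 7); 21^4 ≡ 0 (mod 7); 21^8 ≡ 0 (mod 7); 21^16 ≡ 0 (mod 7); 21^32 ≡ 0 (mod 7)
21^45 = 21^1 × 21^4 × 21^8 × 21^32 ≡ 0 (mod 7)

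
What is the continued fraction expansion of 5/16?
[0; 3, 5]

Euclidean algorithm steps:
5 = 0 × 16 + 5
16 = 3 × 5 + 1
5 = 5 × 1 + 0
Continued fraction: [0; 3, 5]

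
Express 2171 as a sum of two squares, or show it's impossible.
Not possible

Factorization: 2171 = 13 × 167
By Fermat: n is sum of two squares iff every prime p ≡ 3 (mod 4) appears to even power.
Prime(s) ≡ 3 (mod 4) with odd exponent: [(167, 1)]
Therefore 2171 cannot be expressed as a² + b².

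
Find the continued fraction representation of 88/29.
[3; 29]

Euclidean algorithm steps:
88 = 3 × 29 + 1
29 = 29 × 1 + 0
Continued fraction: [3; 29]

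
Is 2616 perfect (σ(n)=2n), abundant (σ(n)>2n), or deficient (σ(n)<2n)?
abundant

Proper divisors of 2616: sum = 1 + 2 + 3 + 4 + 6 + 8 + 12 + 24 + 109 + 218 + 327 + 436 + 654 + 872 + 1308 = 3984
Since 3984 > 2616, 2616 is abundant.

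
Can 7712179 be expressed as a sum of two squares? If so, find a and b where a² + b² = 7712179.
Not possible

Factorization: 7712179 = 43^3 × 97
By Fermat: n is sum of two squares iff every prime p ≡ 3 (mod 4) appears to even power.
Prime(s) ≡ 3 (mod 4) with odd exponent: [(43, 3)]
Therefore 7712179 cannot be expressed as a² + b².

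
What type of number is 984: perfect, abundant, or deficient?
abundant

Proper divisors of 984: sum = 1 + 2 + 3 + 4 + 6 + 8 + 12 + 24 + 41 + 82 + 123 + 164 + 246 + 328 + 492 = 1536
Since 1536 > 984, 984 is abundant.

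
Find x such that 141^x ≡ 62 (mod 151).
64

Baby-step giant-step with step n = ⌈√151⌉ = 13.
Baby steps 141^j mod 151 (j:value) for j=0..12: 0:1, 1:141, 2:100, 3:57, 4:34, 5:113, 6:78, 7:126, 8:99, 9:67, 10:85, 11:56, 12:44.
Giant-step multiplier: 141^(-13) ≡ 141^(150-13) = 141^137 ≡ 93 (mod 151).
Giant steps γ_i = 62·93^i mod 151: γ_0=62, γ_1=28, γ_2=37, γ_3=119, γ_4=44 (in table at j=12).
x = i·n + j = 4·13 + 12 = 64.
Check: 141^64 ≡ 62 (mod 151).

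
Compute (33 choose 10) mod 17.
1

Using Lucas' theorem:
Write n=33 and k=10 in base 17:
n in base 17: [1, 16]
k in base 17: [0, 10]
C(33,10) mod 17 = ∏ C(n_i, k_i) mod 17
Digit binomials (mod 17): C(1,0) = 1; C(16,10) = 8008 ≡ 1
Product: 1 × 1 = 1 ≡ 1 (mod 17)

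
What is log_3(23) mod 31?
27

Baby-step giant-step with step n = ⌈√31⌉ = 6.
Baby steps 3^j mod 31 (j:value) for j=0..5: 0:1, 1:3, 2:9, 3:27, 4:19, 5:26.
Giant-step multiplier: 3^(-6) ≡ 3^(30-6) = 3^24 ≡ 2 (mod 31).
Giant steps γ_i = 23·2^i mod 31: γ_0=23, γ_1=15, γ_2=30, γ_3=29, γ_4=27 (in table at j=3).
x = i·n + j = 4·6 + 3 = 27.
Check: 3^27 ≡ 23 (mod 31).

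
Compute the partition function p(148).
33549419497

p(n) counts ways to write n as a sum of positive integers (order ignored).
Euler's pentagonal recurrence: p(k) = p(k-1) + p(k-2) - p(k-5) - p(k-7) + p(k-12) + p(k-15) - ... (offsets j(3j∓1)/2, signs ++--, p(0)=1, p(<0)=0).
DP table for k = 0..147: p(0)=1, p(1)=1, p(2)=2, p(3)=3, p(4)=5, p(5)=7, p(6)=11, p(7)=15, p(8)=22, p(9)=30, p(10)=42, p(11)=56, p(12)=77, p(13)=101, p(14)=135, p(15)=176, p(16)=231, p(17)=297, p(18)=385, p(19)=490, p(20)=627, p(21)=792, p(22)=1002, p(23)=1255, p(24)=1575, p(25)=1958, p(26)=2436, p(27)=3010, p(28)=3718, p(29)=4565, p(30)=5604, p(31)=6842, p(32)=8349, p(33)=10143, p(34)=12310, p(35)=14883, p(36)=17977, p(37)=21637, p(38)=26015, p(39)=31185, p(40)=37338, p(41)=44583, p(42)=53174, p(43)=63261, p(44)=75175, p(45)=89134, p(46)=105558, p(47)=124754, p(48)=147273, p(49)=173525, p(50)=204226, p(51)=239943, p(52)=281589, p(53)=329931, p(54)=386155, p(55)=451276, p(56)=526823, p(57)=614154, p(58)=715220, p(59)=831820, p(60)=966467, p(61)=1121505, p(62)=1300156, p(63)=1505499, p(64)=1741630, p(65)=2012558, p(66)=2323520, p(67)=2679689, p(68)=3087735, p(69)=3554345, p(70)=4087968, p(71)=4697205, p(72)=5392783, p(73)=6185689, p(74)=7089500, p(75)=8118264, p(76)=9289091, p(77)=10619863, p(78)=12132164, p(79)=13848650, p(80)=15796476, p(81)=18004327, p(82)=20506255, p(83)=23338469, p(84)=26543660, p(85)=30167357, p(86)=34262962, p(87)=38887673, p(88)=44108109, p(89)=49995925, p(90)=56634173, p(91)=64112359, p(92)=72533807, p(93)=82010177, p(94)=92669720, p(95)=104651419, p(96)=118114304, p(97)=133230930, p(98)=150198136, p(99)=169229875, p(100)=190569292, p(101)=214481126, p(102)=241265379, p(103)=271248950, p(104)=304801365, p(105)=342325709, p(106)=384276336, p(107)=431149389, p(108)=483502844, p(109)=541946240, p(110)=607163746, p(111)=679903203, p(112)=761002156, p(113)=851376628, p(114)=952050665, p(115)=1064144451, p(116)=1188908248, p(117)=1327710076, p(118)=1482074143, p(119)=1653668665, p(120)=1844349560, p(121)=2056148051, p(122)=2291320912, p(123)=2552338241, p(124)=2841940500, p(125)=3163127352, p(126)=3519222692, p(127)=3913864295, p(128)=4351078600, p(129)=4835271870, p(130)=5371315400, p(131)=5964539504, p(132)=6620830889, p(133)=7346629512, p(134)=8149040695, p(135)=9035836076, p(136)=10015581680, p(137)=11097645016, p(138)=12292341831, p(139)=13610949895, p(140)=15065878135, p(141)=16670689208, p(142)=18440293320, p(143)=20390982757, p(144)=22540654445, p(145)=24908858009, p(146)=27517052599, p(147)=30388671978.
Final step: p(148) = p(147) + p(146) - p(143) - p(141) + p(136) + p(133) - p(126) - p(122) + p(113) + p(108) - p(97) - p(91) + p(78) + p(71) - p(56) - p(48) + p(31) + p(22) - p(3)
= 30388671978 + 27517052599 - 20390982757 - 16670689208 + 10015581680 + 7346629512 - 3519222692 - 2291320912 + 851376628 + 483502844 - 133230930 - 64112359 + 12132164 + 4697205 - 526823 - 147273 + 6842 + 1002 - 3
= 33549419497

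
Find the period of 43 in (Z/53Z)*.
26

53 is prime, so ord(43) divides φ(53) = 52.
Divisors of 52: 1, 2, 4, 13, 26, 52.
Repeated squaring: 43^1 ≡ 43, 43^2 ≡ 47, 43^4 ≡ 36, 43^8 ≡ 24, 43^16 ≡ 46, 43^32 ≡ 49 (mod 53).
Test 43^d mod 53 for each divisor d in increasing order:
43^1 ≡ 43
43^2 ≡ 47
43^4 ≡ 36
43^13 = 43^8·43^4·43^1 ≡ 52
43^26 = 43^16·43^8·43^2 ≡ 1  ← first divisor giving 1
The order is 26.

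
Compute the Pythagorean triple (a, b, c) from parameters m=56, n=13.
(2967, 1456, 3305)

Euclid's formula: a = m² - n², b = 2mn, c = m² + n²
m = 56, n = 13
a = 56² - 13² = 3136 - 169 = 2967
b = 2 × 56 × 13 = 1456
c = 56² + 13² = 3136 + 169 = 3305
Verification: 2967² + 1456² = 8803089 + 2119936 = 10923025 = 3305² ✓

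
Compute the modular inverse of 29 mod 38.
21

gcd(29, 38) = 1, so the inverse exists.
Extended Euclidean algorithm on (38, 29):
38 = 1 × 29 + 9  ⟹  9 = (1)·38 + (-1)·29
29 = 3 × 9 + 2  ⟹  2 = (-3)·38 + (4)·29
9 = 4 × 2 + 1  ⟹  1 = (13)·38 + (-17)·29
So (-17)·29 ≡ 1 (mod 38), i.e. 29^(-1) ≡ -17 ≡ 21 (mod 38).
Check: 29 × 21 = 609 ≡ 1 (mod 38)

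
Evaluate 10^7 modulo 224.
192

Repeated squaring. Binary of 7 = 111.
10^1 ≡ 10 (mod 224); 10^2 ≡ 100 (mod 224); 10^4 ≡ 144 (mod 224)
10^7 = 10^1 × 10^2 × 10^4 ≡ 192 (mod 224)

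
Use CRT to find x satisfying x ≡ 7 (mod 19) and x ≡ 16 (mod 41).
672

Using Chinese Remainder Theorem:
M = 19 × 41 = 779
M1 = 41, M2 = 19
y1 = 41^(-1) mod 19 = 13
y2 = 19^(-1) mod 41 = 13
x = (7×41×13 + 16×19×13) mod 779 = 672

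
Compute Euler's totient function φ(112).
48

112 = 2^4 × 7
φ(n) = n × ∏(1 - 1/p) for each prime p dividing n
φ(112) = 112 × (1 - 1/2) × (1 - 1/7) = 48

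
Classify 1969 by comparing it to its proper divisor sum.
deficient

Proper divisors of 1969: sum = 1 + 11 + 179 = 191
Since 191 < 1969, 1969 is deficient.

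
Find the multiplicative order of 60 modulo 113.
28

113 is prime, so ord(60) divides φ(113) = 112.
Divisors of 112: 1, 2, 4, 7, 8, 14, 16, 28, 56, 112.
Repeated squaring: 60^1 ≡ 60, 60^2 ≡ 97, 60^4 ≡ 30, 60^8 ≡ 109, 60^16 ≡ 16, 60^32 ≡ 30, 60^64 ≡ 109 (mod 113).
Test 60^d mod 113 for each divisor d in increasing order:
60^1 ≡ 60
60^2 ≡ 97
60^4 ≡ 30
60^7 = 60^4·60^2·60^1 ≡ 15
60^8 ≡ 109
60^14 = 60^8·60^4·60^2 ≡ 112
60^16 ≡ 16
60^28 = 60^16·60^8·60^4 ≡ 1  ← first divisor giving 1
The order is 28.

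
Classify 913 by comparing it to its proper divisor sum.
deficient

Proper divisors of 913: sum = 1 + 11 + 83 = 95
Since 95 < 913, 913 is deficient.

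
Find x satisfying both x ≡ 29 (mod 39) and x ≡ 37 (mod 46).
497

Using Chinese Remainder Theorem:
M = 39 × 46 = 1794
M1 = 46, M2 = 39
y1 = 46^(-1) mod 39 = 28
y2 = 39^(-1) mod 46 = 13
x = (29×46×28 + 37×39×13) mod 1794 = 497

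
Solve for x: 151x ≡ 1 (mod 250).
101

gcd(151, 250) = 1, so the inverse exists.
Extended Euclidean algorithm on (250, 151):
250 = 1 × 151 + 99  ⟹  99 = (1)·250 + (-1)·151
151 = 1 × 99 + 52  ⟹  52 = (-1)·250 + (2)·151
99 = 1 × 52 + 47  ⟹  47 = (2)·250 + (-3)·151
52 = 1 × 47 + 5  ⟹  5 = (-3)·250 + (5)·151
47 = 9 × 5 + 2  ⟹  2 = (29)·250 + (-48)·151
5 = 2 × 2 + 1  ⟹  1 = (-61)·250 + (101)·151
So (101)·151 ≡ 1 (mod 250), i.e. 151^(-1) ≡ 101 (mod 250).
Check: 151 × 101 = 15251 ≡ 1 (mod 250)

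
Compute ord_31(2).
5

31 is prime, so ord(2) divides φ(31) = 30.
Divisors of 30: 1, 2, 3, 5, 6, 10, 15, 30.
Repeated squaring: 2^1 ≡ 2, 2^2 ≡ 4, 2^4 ≡ 16, 2^8 ≡ 8, 2^16 ≡ 2 (mod 31).
Test 2^d mod 31 for each divisor d in increasing order:
2^1 ≡ 2
2^2 ≡ 4
2^3 = 2^2·2^1 ≡ 8
2^5 = 2^4·2^1 ≡ 1  ← first divisor giving 1
The order is 5.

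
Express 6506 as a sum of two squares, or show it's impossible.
55² + 59² (a=55, b=59)

Factorization: 6506 = 2 × 3253
By Fermat: n is sum of two squares iff every prime p ≡ 3 (mod 4) appears to even power.
All primes ≡ 3 (mod 4) appear to even power.
Search a = 0, 1, 2, … for 6506 - a² a perfect square: first hit at a = 55: 6506 - 3025 = 3481 = 59².
6506 = 55² + 59² = 3025 + 3481 ✓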